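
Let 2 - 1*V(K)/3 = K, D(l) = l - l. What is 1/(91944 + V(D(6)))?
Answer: 1/91950 ≈ 1.0875e-5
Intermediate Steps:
D(l) = 0
V(K) = 6 - 3*K
1/(91944 + V(D(6))) = 1/(91944 + (6 - 3*0)) = 1/(91944 + (6 + 0)) = 1/(91944 + 6) = 1/91950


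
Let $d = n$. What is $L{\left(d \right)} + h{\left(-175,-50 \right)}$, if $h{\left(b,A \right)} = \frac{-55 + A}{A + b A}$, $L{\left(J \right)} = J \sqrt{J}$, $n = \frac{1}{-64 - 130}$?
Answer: $- \frac{7}{580} - \frac{i \sqrt{194}}{37636} \approx -0.012069 - 0.00037008 i$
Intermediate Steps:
$n = - \frac{1}{194}$ ($n = \frac{1}{-194} = - \frac{1}{194} \approx -0.0051546$)
$d = - \frac{1}{194} \approx -0.0051546$
$L{\left(J \right)} = J^{\frac{3}{2}}$
$h{\left(b,A \right)} = \frac{-55 + A}{A + A b}$
$L{\left(d \right)} + h{\left(-175,-50 \right)} = \left(- \frac{1}{194}\right)^{\frac{3}{2}} + \frac{-55 - 50}{\left(-50\right) \left(1 - 175\right)} = - \frac{i \sqrt{194}}{37636} - \frac{1}{50} \frac{1}{-174} \left(-105\right) = - \frac{i \sqrt{194}}{37636} - \left(- \frac{1}{8700}\right) \left(-105\right) = - \frac{i \sqrt{194}}{37636} - \frac{7}{580} = - \frac{7}{580} - \frac{i \sqrt{194}}{37636}$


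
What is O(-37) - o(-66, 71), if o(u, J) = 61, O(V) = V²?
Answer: 1308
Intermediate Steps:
O(-37) - o(-66, 71) = (-37)² - 1*61 = 1369 - 61 = 1308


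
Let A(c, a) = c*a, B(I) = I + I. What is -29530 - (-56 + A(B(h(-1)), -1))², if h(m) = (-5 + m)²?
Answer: -45914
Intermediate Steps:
B(I) = 2*I
A(c, a) = a*c
-29530 - (-56 + A(B(h(-1)), -1))² = -29530 - (-56 - 2*(-5 - 1)²)² = -29530 - (-56 - 2*(-6)²)² = -29530 - (-56 - 2*36)² = -29530 - (-56 - 1*72)² = -29530 - (-56 - 72)² = -29530 - 1*(-128)² = -29530 - 1*16384 = -29530 - 16384 = -45914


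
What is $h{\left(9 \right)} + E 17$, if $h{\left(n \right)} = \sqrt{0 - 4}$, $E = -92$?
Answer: $-1564 + 2 i \approx -1564.0 + 2.0 i$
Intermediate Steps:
$h{\left(n \right)} = 2 i$ ($h{\left(n \right)} = \sqrt{-4} = 2 i$)
$h{\left(9 \right)} + E 17 = 2 i - 1564 = -1564 + 2 i$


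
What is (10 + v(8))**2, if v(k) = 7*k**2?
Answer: 209764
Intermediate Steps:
(10 + v(8))**2 = (10 + 7*8**2)**2 = (10 + 7*64)**2 = (10 + 448)**2 = 458**2 = 209764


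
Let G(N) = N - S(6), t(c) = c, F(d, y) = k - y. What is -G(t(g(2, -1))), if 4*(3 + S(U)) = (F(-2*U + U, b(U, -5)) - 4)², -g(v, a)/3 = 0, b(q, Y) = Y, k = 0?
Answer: -11/4 ≈ -2.7500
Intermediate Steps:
F(d, y) = -y (F(d, y) = 0 - y = -y)
g(v, a) = 0 (g(v, a) = -3*0 = 0)
S(U) = -11/4 (S(U) = -3 + (-1*(-5) - 4)²/4 = -3 + (5 - 4)²/4 = -3 + (¼)*1² = -3 + (¼)*1 = -3 + ¼ = -11/4)
G(N) = 11/4 + N (G(N) = N - 1*(-11/4) = N + 11/4 = 11/4 + N)
-G(t(g(2, -1))) = -(11/4 + 0) = -1*11/4 = -11/4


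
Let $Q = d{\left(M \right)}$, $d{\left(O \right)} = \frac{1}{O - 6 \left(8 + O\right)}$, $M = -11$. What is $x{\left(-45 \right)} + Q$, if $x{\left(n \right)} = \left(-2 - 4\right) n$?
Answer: $\frac{1891}{7} \approx 270.14$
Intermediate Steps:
$x{\left(n \right)} = - 6 n$
$d{\left(O \right)} = \frac{1}{-48 - 5 O}$ ($d{\left(O \right)} = \frac{1}{O - \left(48 + 6 O\right)} = \frac{1}{-48 - 5 O}$)
$Q = \frac{1}{7}$ ($Q = - \frac{1}{48 + 5 \left(-11\right)} = - \frac{1}{48 - 55} = - \frac{1}{-7} = \left(-1\right) \left(- \frac{1}{7}\right) = \frac{1}{7} \approx 0.14286$)
$x{\left(-45 \right)} + Q = \left(-6\right) \left(-45\right) + \frac{1}{7} = 270 + \frac{1}{7} = \frac{1891}{7}$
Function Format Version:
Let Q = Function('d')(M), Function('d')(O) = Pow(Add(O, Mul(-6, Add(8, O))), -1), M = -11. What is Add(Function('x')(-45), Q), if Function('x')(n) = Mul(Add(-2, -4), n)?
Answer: Rational(1891, 7) ≈ 270.14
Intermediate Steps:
Function('x')(n) = Mul(-6, n)
Function('d')(O) = Pow(Add(-48, Mul(-5, O)), -1) (Function('d')(O) = Pow(Add(O, Add(-48, Mul(-6, O))), -1) = Pow(Add(-48, Mul(-5, O)), -1))
Q = Rational(1, 7) (Q = Mul(-1, Pow(Add(48, Mul(5, -11)), -1)) = Mul(-1, Pow(Add(48, -55), -1)) = Mul(-1, Pow(-7, -1)) = Mul(-1, Rational(-1, 7)) = Rational(1, 7) ≈ 0.14286)
Add(Function('x')(-45), Q) = Add(Mul(-6, -45), Rational(1, 7)) = Add(270, Rational(1, 7)) = Rational(1891, 7)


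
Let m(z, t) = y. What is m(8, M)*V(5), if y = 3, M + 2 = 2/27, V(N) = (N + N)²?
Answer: 300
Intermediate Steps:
V(N) = 4*N² (V(N) = (2*N)² = 4*N²)
M = -52/27 (M = -2 + 2/27 = -52/27 ≈ -1.9259)
m(z, t) = 3
m(8, M)*V(5) = 3*(4*5²) = 3*(4*25) = 3*100 = 300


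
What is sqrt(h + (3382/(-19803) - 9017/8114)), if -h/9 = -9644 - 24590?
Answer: sqrt(7954819511273862738126)/160681542 ≈ 555.07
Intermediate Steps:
h = 308106 (h = -9*(-9644 - 24590) = -9*(-34234) = 308106)
sqrt(h + (3382/(-19803) - 9017/8114)) = sqrt(308106 + (3382/(-19803) - 9017/8114)) = sqrt(308106 + (3382*(-1/19803) - 9017*1/8114)) = sqrt(308106 + (-3382/19803 - 9017/8114)) = sqrt(308106 - 206005199/160681542) = sqrt(49506741174253/160681542) = sqrt(7954819511273862738126)/160681542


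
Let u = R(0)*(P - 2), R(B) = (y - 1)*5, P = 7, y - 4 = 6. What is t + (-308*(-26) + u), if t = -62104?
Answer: -53871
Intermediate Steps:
y = 10 (y = 4 + 6 = 10)
R(B) = 45 (R(B) = (10 - 1)*5 = 9*5 = 45)
u = 225 (u = 45*(7 - 2) = 45*5 = 225)
t + (-308*(-26) + u) = -62104 + (-308*(-26) + 225) = -62104 + (8008 + 225) = -62104 + 8233 = -53871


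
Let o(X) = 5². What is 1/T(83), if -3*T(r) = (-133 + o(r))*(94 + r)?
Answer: 1/6372 ≈ 0.00015694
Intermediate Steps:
o(X) = 25
T(r) = 3384 + 36*r (T(r) = -(-133 + 25)*(94 + r)/3 = -(-36)*(94 + r) = -(-10152 - 108*r)/3 = 3384 + 36*r)
1/T(83) = 1/(3384 + 36*83) = 1/(3384 + 2988) = 1/6372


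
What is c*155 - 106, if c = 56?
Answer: 8574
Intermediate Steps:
c*155 - 106 = 56*155 - 106 = 8680 - 106 = 8574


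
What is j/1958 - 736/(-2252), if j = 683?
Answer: 744801/1102354 ≈ 0.67565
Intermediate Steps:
j/1958 - 736/(-2252) = 683/1958 - 736/(-2252) = 683*(1/1958) - 736*(-1/2252) = 683/1958 + 184/563 = 744801/1102354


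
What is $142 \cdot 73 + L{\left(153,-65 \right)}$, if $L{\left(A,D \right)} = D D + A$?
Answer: $14744$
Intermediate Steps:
$L{\left(A,D \right)} = A + D^{2}$ ($L{\left(A,D \right)} = D^{2} + A = A + D^{2}$)
$142 \cdot 73 + L{\left(153,-65 \right)} = 142 \cdot 73 + \left(153 + \left(-65\right)^{2}\right) = 10366 + \left(153 + 4225\right) = 10366 + 4378 = 14744$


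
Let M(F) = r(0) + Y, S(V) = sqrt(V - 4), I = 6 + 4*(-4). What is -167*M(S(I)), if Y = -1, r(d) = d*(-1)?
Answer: 167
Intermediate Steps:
I = -10 (I = 6 - 16 = -10)
r(d) = -d
S(V) = sqrt(-4 + V)
M(F) = -1 (M(F) = -1*0 - 1 = 0 - 1 = -1)
-167*M(S(I)) = -167*(-1) = 167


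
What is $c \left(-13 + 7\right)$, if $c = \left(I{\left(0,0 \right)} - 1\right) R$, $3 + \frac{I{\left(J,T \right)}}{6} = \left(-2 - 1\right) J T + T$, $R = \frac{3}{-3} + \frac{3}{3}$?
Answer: $0$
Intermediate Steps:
$R = 0$ ($R = 3 \left(- \frac{1}{3}\right) + 3 \cdot \frac{1}{3} = -1 + 1 = 0$)
$I{\left(J,T \right)} = -18 + 6 T - 18 J T$ ($I{\left(J,T \right)} = -18 + 6 \left(\left(-2 - 1\right) J T + T\right) = -18 + 6 \left(- 3 J T + T\right) = -18 + 6 \left(T - 3 J T\right) = -18 - \left(- 6 T + 18 J T\right) = -18 + 6 T - 18 J T$)
$c = 0$ ($c = \left(\left(-18 + 6 \cdot 0 - 0 \cdot 0\right) - 1\right) 0 = \left(\left(-18 + 0 + 0\right) - 1\right) 0 = \left(-18 - 1\right) 0 = \left(-19\right) 0 = 0$)
$c \left(-13 + 7\right) = 0 \left(-13 + 7\right) = 0 \left(-6\right) = 0$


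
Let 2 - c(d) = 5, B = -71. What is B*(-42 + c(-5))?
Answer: 3195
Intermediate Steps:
c(d) = -3 (c(d) = 2 - 1*5 = 2 - 5 = -3)
B*(-42 + c(-5)) = -71*(-42 - 3) = -71*(-45) = 3195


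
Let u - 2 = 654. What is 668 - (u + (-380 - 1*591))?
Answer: 983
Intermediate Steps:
u = 656 (u = 2 + 654 = 656)
668 - (u + (-380 - 1*591)) = 668 - (656 + (-380 - 1*591)) = 668 - (656 + (-380 - 591)) = 668 - (656 - 971) = 668 - 1*(-315) = 668 + 315 = 983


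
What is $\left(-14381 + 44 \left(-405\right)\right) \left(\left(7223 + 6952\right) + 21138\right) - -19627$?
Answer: $-1137094286$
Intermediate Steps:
$\left(-14381 + 44 \left(-405\right)\right) \left(\left(7223 + 6952\right) + 21138\right) - -19627 = \left(-14381 - 17820\right) \left(14175 + 21138\right) + 19627 = \left(-32201\right) 35313 + 19627 = -1137113913 + 19627 = -1137094286$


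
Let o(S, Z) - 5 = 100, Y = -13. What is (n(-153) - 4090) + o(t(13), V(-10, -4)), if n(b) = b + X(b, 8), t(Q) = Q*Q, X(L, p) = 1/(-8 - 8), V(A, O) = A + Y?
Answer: -66209/16 ≈ -4138.1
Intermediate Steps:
V(A, O) = -13 + A (V(A, O) = A - 13 = -13 + A)
X(L, p) = -1/16 (X(L, p) = 1/(-16) = -1/16)
t(Q) = Q²
o(S, Z) = 105 (o(S, Z) = 5 + 100 = 105)
n(b) = -1/16 + b (n(b) = b - 1/16 = -1/16 + b)
(n(-153) - 4090) + o(t(13), V(-10, -4)) = ((-1/16 - 153) - 4090) + 105 = (-2449/16 - 4090) + 105 = -67889/16 + 105 = -66209/16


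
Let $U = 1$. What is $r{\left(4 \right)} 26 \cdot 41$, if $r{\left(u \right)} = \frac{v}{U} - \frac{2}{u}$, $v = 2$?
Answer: $1599$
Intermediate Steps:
$r{\left(u \right)} = 2 - \frac{2}{u}$ ($r{\left(u \right)} = \frac{2}{1} - \frac{2}{u} = 2 \cdot 1 - \frac{2}{u} = 2 - \frac{2}{u}$)
$r{\left(4 \right)} 26 \cdot 41 = \left(2 - \frac{2}{4}\right) 26 \cdot 41 = \left(2 - \frac{1}{2}\right) 26 \cdot 41 = \frac{3}{2} \cdot 26 \cdot 41 = 39 \cdot 41 = 1599$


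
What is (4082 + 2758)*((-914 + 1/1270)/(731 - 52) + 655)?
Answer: 385547113764/86233 ≈ 4.4710e+6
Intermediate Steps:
(4082 + 2758)*((-914 + 1/1270)/(731 - 52) + 655) = 6840*((-914 + 1/1270)/679 + 655) = 6840*(-1160779/1270*1/679 + 655) = 6840*(-1160779/862330 + 655) = 6840*(563665371/862330) = 385547113764/86233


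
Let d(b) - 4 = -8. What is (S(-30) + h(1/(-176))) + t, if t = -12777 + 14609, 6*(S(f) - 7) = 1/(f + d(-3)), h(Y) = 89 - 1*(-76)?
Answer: 408815/204 ≈ 2004.0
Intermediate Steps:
d(b) = -4 (d(b) = 4 - 8 = -4)
h(Y) = 165 (h(Y) = 89 + 76 = 165)
S(f) = 7 + 1/(6*(-4 + f)) (S(f) = 7 + 1/(6*(f - 4)) = 7 + 1/(6*(-4 + f)))
t = 1832
(S(-30) + h(1/(-176))) + t = ((-167 + 42*(-30))/(6*(-4 - 30)) + 165) + 1832 = ((⅙)*(-167 - 1260)/(-34) + 165) + 1832 = ((⅙)*(-1/34)*(-1427) + 165) + 1832 = (1427/204 + 165) + 1832 = 35087/204 + 1832 = 408815/204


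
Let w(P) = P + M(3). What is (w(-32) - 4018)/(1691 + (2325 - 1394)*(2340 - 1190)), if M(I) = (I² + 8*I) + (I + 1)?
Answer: -4013/1072341 ≈ -0.0037423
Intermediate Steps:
M(I) = 1 + I² + 9*I (M(I) = (I² + 8*I) + (1 + I) = 1 + I² + 9*I)
w(P) = 37 + P (w(P) = P + (1 + 3² + 9*3) = P + (1 + 9 + 27) = P + 37 = 37 + P)
(w(-32) - 4018)/(1691 + (2325 - 1394)*(2340 - 1190)) = ((37 - 32) - 4018)/(1691 + (2325 - 1394)*(2340 - 1190)) = (5 - 4018)/(1691 + 931*1150) = -4013/(1691 + 1070650) = -4013/1072341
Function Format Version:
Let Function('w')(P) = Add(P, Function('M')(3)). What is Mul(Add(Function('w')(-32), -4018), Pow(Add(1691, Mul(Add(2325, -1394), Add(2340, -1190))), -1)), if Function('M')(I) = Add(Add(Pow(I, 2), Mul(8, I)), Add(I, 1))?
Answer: Rational(-4013, 1072341) ≈ -0.0037423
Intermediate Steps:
Function('M')(I) = Add(1, Pow(I, 2), Mul(9, I)) (Function('M')(I) = Add(Add(Pow(I, 2), Mul(8, I)), Add(1, I)) = Add(1, Pow(I, 2), Mul(9, I)))
Function('w')(P) = Add(37, P) (Function('w')(P) = Add(P, Add(1, Pow(3, 2), Mul(9, 3))) = Add(P, Add(1, 9, 27)) = Add(P, 37) = Add(37, P))
Mul(Add(Function('w')(-32), -4018), Pow(Add(1691, Mul(Add(2325, -1394), Add(2340, -1190))), -1)) = Mul(Add(Add(37, -32), -4018), Pow(Add(1691, Mul(Add(2325, -1394), Add(2340, -1190))), -1)) = Mul(Add(5, -4018), Pow(Add(1691, Mul(931, 1150)), -1)) = Mul(-4013, Pow(Add(1691, 1070650), -1)) = Mul(-4013, Pow(1072341, -1)) = Mul(-4013, Rational(1, 1072341)) = Rational(-4013, 1072341)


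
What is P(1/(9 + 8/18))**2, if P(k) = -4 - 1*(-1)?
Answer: 9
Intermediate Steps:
P(k) = -3 (P(k) = -4 + 1 = -3)
P(1/(9 + 8/18))**2 = (-3)**2 = 9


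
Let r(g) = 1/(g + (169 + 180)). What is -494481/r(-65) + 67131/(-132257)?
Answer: -18573194974359/132257 ≈ -1.4043e+8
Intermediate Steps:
r(g) = 1/(349 + g) (r(g) = 1/(g + 349) = 1/(349 + g))
-494481/r(-65) + 67131/(-132257) = -494481/(1/(349 - 65)) + 67131/(-132257) = -494481/(1/284) + 67131*(-1/132257) = -494481/1/284 - 67131/132257 = -494481*284 - 67131/132257 = -140432604 - 67131/132257 = -18573194974359/132257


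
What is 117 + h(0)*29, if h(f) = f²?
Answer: 117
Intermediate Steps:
117 + h(0)*29 = 117 + 0²*29 = 117 + 0*29 = 117 + 0 = 117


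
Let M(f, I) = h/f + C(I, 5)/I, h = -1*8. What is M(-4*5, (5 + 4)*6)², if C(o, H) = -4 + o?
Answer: 32041/18225 ≈ 1.7581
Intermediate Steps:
h = -8
M(f, I) = -8/f + (-4 + I)/I
M(-4*5, (5 + 4)*6)² = (1 - 8/((-4*5)) - 4*1/(6*(5 + 4)))² = (1 - 8/(-20) - 4/(9*6))² = (1 - 8*(-1/20) - 4/54)² = (1 + ⅖ - 4*1/54)² = (1 + ⅖ - 2/27)² = (179/135)² = 32041/18225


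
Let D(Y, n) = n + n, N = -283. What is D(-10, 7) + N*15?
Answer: -4231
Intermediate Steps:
D(Y, n) = 2*n
D(-10, 7) + N*15 = 2*7 - 283*15 = 14 - 4245 = -4231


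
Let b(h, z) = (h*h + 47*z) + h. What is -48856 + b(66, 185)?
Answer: -35739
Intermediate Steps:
b(h, z) = h + h**2 + 47*z (b(h, z) = (h**2 + 47*z) + h = h + h**2 + 47*z)
-48856 + b(66, 185) = -48856 + (66 + 66**2 + 47*185) = -48856 + (66 + 4356 + 8695) = -48856 + 13117 = -35739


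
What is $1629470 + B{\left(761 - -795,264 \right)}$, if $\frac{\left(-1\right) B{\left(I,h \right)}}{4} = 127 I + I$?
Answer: $832798$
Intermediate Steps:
$B{\left(I,h \right)} = - 512 I$ ($B{\left(I,h \right)} = - 4 \left(127 I + I\right) = - 4 \cdot 128 I = - 512 I$)
$1629470 + B{\left(761 - -795,264 \right)} = 1629470 - 512 \left(761 - -795\right) = 1629470 - 512 \left(761 + 795\right) = 1629470 - 796672 = 832798$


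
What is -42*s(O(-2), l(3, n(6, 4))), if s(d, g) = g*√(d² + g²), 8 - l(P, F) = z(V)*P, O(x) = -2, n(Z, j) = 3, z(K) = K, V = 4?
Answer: 336*√5 ≈ 751.32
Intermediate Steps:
l(P, F) = 8 - 4*P
-42*s(O(-2), l(3, n(6, 4))) = -42*(8 - 4*3)*√((-2)² + (8 - 4*3)²) = -42*(8 - 12)*√(4 + (8 - 12)²) = -(-168)*√(4 + (-4)²) = -(-168)*√(4 + 16) = -(-168)*√20 = -(-168)*2*√5 = -(-336)*√5 = 336*√5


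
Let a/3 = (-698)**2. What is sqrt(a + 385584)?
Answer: 6*sqrt(51311) ≈ 1359.1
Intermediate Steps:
a = 1461612 (a = 3*(-698)**2 = 3*487204 = 1461612)
sqrt(a + 385584) = sqrt(1461612 + 385584) = sqrt(1847196) = 6*sqrt(51311)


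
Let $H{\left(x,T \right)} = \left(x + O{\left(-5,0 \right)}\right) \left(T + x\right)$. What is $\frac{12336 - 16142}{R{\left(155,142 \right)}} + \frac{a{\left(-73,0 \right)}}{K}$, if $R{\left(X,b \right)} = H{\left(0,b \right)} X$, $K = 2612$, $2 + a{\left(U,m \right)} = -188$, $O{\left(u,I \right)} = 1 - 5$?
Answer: $- \frac{848291}{28745060} \approx -0.029511$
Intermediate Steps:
$O{\left(u,I \right)} = -4$
$H{\left(x,T \right)} = \left(-4 + x\right) \left(T + x\right)$ ($H{\left(x,T \right)} = \left(x - 4\right) \left(T + x\right) = \left(-4 + x\right) \left(T + x\right)$)
$a{\left(U,m \right)} = -190$ ($a{\left(U,m \right)} = -2 - 188 = -190$)
$R{\left(X,b \right)} = - 4 X b$ ($R{\left(X,b \right)} = \left(0^{2} - 4 b - 0 + b 0\right) X = \left(0 - 4 b + 0 + 0\right) X = - 4 b X = - 4 X b$)
$\frac{12336 - 16142}{R{\left(155,142 \right)}} + \frac{a{\left(-73,0 \right)}}{K} = \frac{12336 - 16142}{\left(-4\right) 155 \cdot 142} - \frac{190}{2612} = \frac{12336 - 16142}{-88040} - \frac{95}{1306} = \left(-3806\right) \left(- \frac{1}{88040}\right) - \frac{95}{1306} = \frac{1903}{44020} - \frac{95}{1306} = - \frac{848291}{28745060}$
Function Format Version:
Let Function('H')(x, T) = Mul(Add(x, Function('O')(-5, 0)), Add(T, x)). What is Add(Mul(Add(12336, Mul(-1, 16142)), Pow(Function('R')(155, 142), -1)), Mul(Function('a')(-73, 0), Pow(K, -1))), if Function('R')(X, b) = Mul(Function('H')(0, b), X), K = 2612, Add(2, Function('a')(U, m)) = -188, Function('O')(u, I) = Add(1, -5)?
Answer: Rational(-848291, 28745060) ≈ -0.029511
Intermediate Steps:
Function('O')(u, I) = -4
Function('H')(x, T) = Mul(Add(-4, x), Add(T, x)) (Function('H')(x, T) = Mul(Add(x, -4), Add(T, x)) = Mul(Add(-4, x), Add(T, x)))
Function('a')(U, m) = -190 (Function('a')(U, m) = Add(-2, -188) = -190)
Function('R')(X, b) = Mul(-4, X, b) (Function('R')(X, b) = Mul(Add(Pow(0, 2), Mul(-4, b), Mul(-4, 0), Mul(b, 0)), X) = Mul(Add(0, Mul(-4, b), 0, 0), X) = Mul(Mul(-4, b), X) = Mul(-4, X, b))
Add(Mul(Add(12336, Mul(-1, 16142)), Pow(Function('R')(155, 142), -1)), Mul(Function('a')(-73, 0), Pow(K, -1))) = Add(Mul(Add(12336, Mul(-1, 16142)), Pow(Mul(-4, 155, 142), -1)), Mul(-190, Pow(2612, -1))) = Add(Mul(Add(12336, -16142), Pow(-88040, -1)), Mul(-190, Rational(1, 2612))) = Add(Mul(-3806, Rational(-1, 88040)), Rational(-95, 1306)) = Add(Rational(1903, 44020), Rational(-95, 1306)) = Rational(-848291, 28745060)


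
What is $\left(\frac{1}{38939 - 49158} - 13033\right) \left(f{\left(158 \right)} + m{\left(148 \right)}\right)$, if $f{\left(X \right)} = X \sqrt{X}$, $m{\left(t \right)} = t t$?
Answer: $- \frac{2917267330112}{10219} - \frac{21043108024 \sqrt{158}}{10219} \approx -3.1136 \cdot 10^{8}$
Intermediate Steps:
$m{\left(t \right)} = t^{2}$
$f{\left(X \right)} = X^{\frac{3}{2}}$
$\left(\frac{1}{38939 - 49158} - 13033\right) \left(f{\left(158 \right)} + m{\left(148 \right)}\right) = \left(\frac{1}{38939 - 49158} - 13033\right) \left(158^{\frac{3}{2}} + 148^{2}\right) = \left(\frac{1}{-10219} - 13033\right) \left(158 \sqrt{158} + 21904\right) = \left(- \frac{1}{10219} - 13033\right) \left(21904 + 158 \sqrt{158}\right) = - \frac{133184228 \left(21904 + 158 \sqrt{158}\right)}{10219} = - \frac{2917267330112}{10219} - \frac{21043108024 \sqrt{158}}{10219}$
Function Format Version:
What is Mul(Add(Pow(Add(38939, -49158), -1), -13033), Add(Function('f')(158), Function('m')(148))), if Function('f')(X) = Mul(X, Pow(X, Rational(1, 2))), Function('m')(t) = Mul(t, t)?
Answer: Add(Rational(-2917267330112, 10219), Mul(Rational(-21043108024, 10219), Pow(158, Rational(1, 2)))) ≈ -3.1136e+8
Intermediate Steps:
Function('m')(t) = Pow(t, 2)
Function('f')(X) = Pow(X, Rational(3, 2))
Mul(Add(Pow(Add(38939, -49158), -1), -13033), Add(Function('f')(158), Function('m')(148))) = Mul(Add(Pow(Add(38939, -49158), -1), -13033), Add(Pow(158, Rational(3, 2)), Pow(148, 2))) = Mul(Add(Pow(-10219, -1), -13033), Add(Mul(158, Pow(158, Rational(1, 2))), 21904)) = Mul(Add(Rational(-1, 10219), -13033), Add(21904, Mul(158, Pow(158, Rational(1, 2))))) = Mul(Rational(-133184228, 10219), Add(21904, Mul(158, Pow(158, Rational(1, 2))))) = Add(Rational(-2917267330112, 10219), Mul(Rational(-21043108024, 10219), Pow(158, Rational(1, 2))))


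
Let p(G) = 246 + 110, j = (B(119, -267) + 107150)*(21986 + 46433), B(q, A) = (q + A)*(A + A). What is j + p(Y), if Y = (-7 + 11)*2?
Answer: 12738386614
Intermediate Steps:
Y = 8 (Y = 4*2 = 8)
B(q, A) = 2*A*(A + q) (B(q, A) = (A + q)*(2*A) = 2*A*(A + q))
j = 12738386258 (j = (2*(-267)*(-267 + 119) + 107150)*(21986 + 46433) = (2*(-267)*(-148) + 107150)*68419 = (79032 + 107150)*68419 = 186182*68419 = 12738386258)
p(G) = 356
j + p(Y) = 12738386258 + 356 = 12738386614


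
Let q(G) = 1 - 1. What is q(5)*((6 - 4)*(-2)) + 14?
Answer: 14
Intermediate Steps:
q(G) = 0
q(5)*((6 - 4)*(-2)) + 14 = 0*((6 - 4)*(-2)) + 14 = 0*(2*(-2)) + 14 = 0*(-4) + 14 = 0 + 14 = 14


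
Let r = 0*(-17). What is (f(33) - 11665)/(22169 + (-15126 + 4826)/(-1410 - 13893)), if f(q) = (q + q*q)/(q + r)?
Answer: -177989193/339262507 ≈ -0.52464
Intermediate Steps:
r = 0
f(q) = (q + q²)/q (f(q) = (q + q*q)/(q + 0) = (q + q²)/q)
(f(33) - 11665)/(22169 + (-15126 + 4826)/(-1410 - 13893)) = ((1 + 33) - 11665)/(22169 + (-15126 + 4826)/(-1410 - 13893)) = (34 - 11665)/(22169 - 10300/(-15303)) = -11631/(22169 - 10300*(-1/15303)) = -11631/(22169 + 10300/15303) = -11631/339262507/15303 = -11631*15303/339262507 = -177989193/339262507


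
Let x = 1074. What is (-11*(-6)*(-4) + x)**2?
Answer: 656100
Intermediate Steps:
(-11*(-6)*(-4) + x)**2 = (-11*(-6)*(-4) + 1074)**2 = (66*(-4) + 1074)**2 = (-264 + 1074)**2 = 810**2 = 656100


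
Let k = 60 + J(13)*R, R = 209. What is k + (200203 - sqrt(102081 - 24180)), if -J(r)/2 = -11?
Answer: 204861 - sqrt(77901) ≈ 2.0458e+5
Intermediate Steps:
J(r) = 22 (J(r) = -2*(-11) = 22)
k = 4658 (k = 60 + 22*209 = 60 + 4598 = 4658)
k + (200203 - sqrt(102081 - 24180)) = 4658 + (200203 - sqrt(102081 - 24180)) = 4658 + (200203 - sqrt(77901)) = 204861 - sqrt(77901)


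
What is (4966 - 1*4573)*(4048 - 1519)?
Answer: 993897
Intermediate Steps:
(4966 - 1*4573)*(4048 - 1519) = (4966 - 4573)*2529 = 393*2529 = 993897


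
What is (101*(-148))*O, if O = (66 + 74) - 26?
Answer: -1704072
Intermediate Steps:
O = 114 (O = 140 - 26 = 114)
(101*(-148))*O = (101*(-148))*114 = -14948*114 = -1704072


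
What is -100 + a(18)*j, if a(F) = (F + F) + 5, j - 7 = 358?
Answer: 14865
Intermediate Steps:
j = 365 (j = 7 + 358 = 365)
a(F) = 5 + 2*F (a(F) = 2*F + 5 = 5 + 2*F)
-100 + a(18)*j = -100 + (5 + 2*18)*365 = -100 + (5 + 36)*365 = -100 + 41*365 = -100 + 14965 = 14865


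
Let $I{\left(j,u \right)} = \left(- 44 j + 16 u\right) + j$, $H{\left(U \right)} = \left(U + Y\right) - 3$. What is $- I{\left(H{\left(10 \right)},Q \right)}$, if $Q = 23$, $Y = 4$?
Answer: $105$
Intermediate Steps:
$H{\left(U \right)} = 1 + U$ ($H{\left(U \right)} = \left(U + 4\right) - 3 = \left(4 + U\right) - 3 = 1 + U$)
$I{\left(j,u \right)} = - 43 j + 16 u$
$- I{\left(H{\left(10 \right)},Q \right)} = - (- 43 \left(1 + 10\right) + 16 \cdot 23) = - (\left(-43\right) 11 + 368) = - (-473 + 368) = \left(-1\right) \left(-105\right) = 105$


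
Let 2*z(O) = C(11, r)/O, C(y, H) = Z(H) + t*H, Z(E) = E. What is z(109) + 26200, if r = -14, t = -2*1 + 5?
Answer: 2855772/109 ≈ 26200.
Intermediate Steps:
t = 3 (t = -2 + 5 = 3)
C(y, H) = 4*H (C(y, H) = H + 3*H = 4*H)
z(O) = -28/O (z(O) = ((4*(-14))/O)/2 = (-56/O)/2 = -28/O)
z(109) + 26200 = -28/109 + 26200 = 2855772/109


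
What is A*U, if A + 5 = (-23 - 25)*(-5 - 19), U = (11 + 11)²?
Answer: 555148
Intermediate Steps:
U = 484 (U = 22² = 484)
A = 1147 (A = -5 + (-23 - 25)*(-5 - 19) = -5 - 48*(-24) = -5 + 1152 = 1147)
A*U = 1147*484 = 555148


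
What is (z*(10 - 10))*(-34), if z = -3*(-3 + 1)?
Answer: 0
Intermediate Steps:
z = 6 (z = -3*(-2) = 6)
(z*(10 - 10))*(-34) = (6*(10 - 10))*(-34) = (6*0)*(-34) = 0*(-34) = 0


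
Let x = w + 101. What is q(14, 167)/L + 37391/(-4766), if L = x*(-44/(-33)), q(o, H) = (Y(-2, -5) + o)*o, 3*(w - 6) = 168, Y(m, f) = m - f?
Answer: -2622001/388429 ≈ -6.7503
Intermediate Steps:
w = 62 (w = 6 + (⅓)*168 = 6 + 56 = 62)
q(o, H) = o*(3 + o) (q(o, H) = ((-2 - 1*(-5)) + o)*o = ((-2 + 5) + o)*o = (3 + o)*o = o*(3 + o))
x = 163 (x = 62 + 101 = 163)
L = 652/3 (L = 163*(-44/(-33)) = 163*(-44*(-1/33)) = 163*(4/3) = 652/3 ≈ 217.33)
q(14, 167)/L + 37391/(-4766) = (14*(3 + 14))/(652/3) + 37391/(-4766) = (14*17)*(3/652) + 37391*(-1/4766) = 238*(3/652) - 37391/4766 = 357/326 - 37391/4766 = -2622001/388429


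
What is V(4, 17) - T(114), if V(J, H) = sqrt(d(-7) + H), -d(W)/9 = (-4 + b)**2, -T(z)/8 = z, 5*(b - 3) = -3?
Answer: 912 + I*sqrt(151)/5 ≈ 912.0 + 2.4576*I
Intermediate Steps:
b = 12/5 (b = 3 + (1/5)*(-3) = 3 - 3/5 = 12/5 ≈ 2.4000)
T(z) = -8*z
d(W) = -576/25 (d(W) = -9*(-4 + 12/5)**2 = -9*(-8/5)**2 = -9*64/25 = -576/25)
V(J, H) = sqrt(-576/25 + H)
V(4, 17) - T(114) = sqrt(-576 + 25*17)/5 - (-8)*114 = sqrt(-576 + 425)/5 - 1*(-912) = sqrt(-151)/5 + 912 = (I*sqrt(151))/5 + 912 = I*sqrt(151)/5 + 912 = 912 + I*sqrt(151)/5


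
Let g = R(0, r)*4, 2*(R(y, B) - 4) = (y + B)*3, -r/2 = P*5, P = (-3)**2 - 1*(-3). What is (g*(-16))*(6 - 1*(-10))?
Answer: 180224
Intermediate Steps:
P = 12 (P = 9 + 3 = 12)
r = -120 (r = -24*5 = -2*60 = -120)
R(y, B) = 4 + 3*B/2 + 3*y/2 (R(y, B) = 4 + ((y + B)*3)/2 = 4 + ((B + y)*3)/2 = 4 + (3*B + 3*y)/2 = 4 + (3*B/2 + 3*y/2) = 4 + 3*B/2 + 3*y/2)
g = -704 (g = (4 + (3/2)*(-120) + (3/2)*0)*4 = (4 - 180 + 0)*4 = -176*4 = -704)
(g*(-16))*(6 - 1*(-10)) = (-704*(-16))*(6 - 1*(-10)) = 11264*(6 + 10) = 11264*16 = 180224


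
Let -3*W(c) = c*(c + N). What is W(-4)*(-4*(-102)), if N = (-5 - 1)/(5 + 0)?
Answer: -14144/5 ≈ -2828.8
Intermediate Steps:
N = -6/5 ≈ -1.2000
W(c) = -c*(-6/5 + c)/3 (W(c) = -c*(c - 6/5)/3 = -c*(-6/5 + c)/3)
W(-4)*(-4*(-102)) = ((1/15)*(-4)*(6 - 5*(-4)))*(-4*(-102)) = ((1/15)*(-4)*(6 + 20))*408 = ((1/15)*(-4)*26)*408 = -104/15*408 = -14144/5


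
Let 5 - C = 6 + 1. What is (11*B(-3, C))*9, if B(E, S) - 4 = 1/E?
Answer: 363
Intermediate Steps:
C = -2 (C = 5 - (6 + 1) = 5 - 1*7 = 5 - 7 = -2)
B(E, S) = 4 + 1/E
(11*B(-3, C))*9 = (11*(4 + 1/(-3)))*9 = (11*(4 - 1/3))*9 = (11*(11/3))*9 = (121/3)*9 = 363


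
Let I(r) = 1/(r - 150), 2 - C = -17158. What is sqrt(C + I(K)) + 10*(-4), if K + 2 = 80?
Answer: -40 + sqrt(2471038)/12 ≈ 90.996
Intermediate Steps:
K = 78 (K = -2 + 80 = 78)
C = 17160 (C = 2 - 1*(-17158) = 2 + 17158 = 17160)
I(r) = 1/(-150 + r)
sqrt(C + I(K)) + 10*(-4) = sqrt(17160 + 1/(-150 + 78)) + 10*(-4) = sqrt(17160 + 1/(-72)) - 40 = sqrt(17160 - 1/72) - 40 = sqrt(1235519/72) - 40 = sqrt(2471038)/12 - 40 = -40 + sqrt(2471038)/12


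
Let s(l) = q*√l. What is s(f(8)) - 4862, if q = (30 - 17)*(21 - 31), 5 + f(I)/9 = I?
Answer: -4862 - 390*√3 ≈ -5537.5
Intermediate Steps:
f(I) = -45 + 9*I
q = -130 (q = 13*(-10) = -130)
s(l) = -130*√l
s(f(8)) - 4862 = -130*√(-45 + 9*8) - 4862 = -130*√(-45 + 72) - 4862 = -390*√3 - 4862 = -4862 - 390*√3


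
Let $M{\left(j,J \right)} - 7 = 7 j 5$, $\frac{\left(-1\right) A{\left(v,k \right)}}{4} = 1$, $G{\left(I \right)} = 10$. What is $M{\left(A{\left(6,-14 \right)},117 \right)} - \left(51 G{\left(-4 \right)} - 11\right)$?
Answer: $-632$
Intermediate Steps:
$A{\left(v,k \right)} = -4$ ($A{\left(v,k \right)} = \left(-4\right) 1 = -4$)
$M{\left(j,J \right)} = 7 + 35 j$ ($M{\left(j,J \right)} = 7 + 7 j 5 = 7 + 35 j$)
$M{\left(A{\left(6,-14 \right)},117 \right)} - \left(51 G{\left(-4 \right)} - 11\right) = \left(7 + 35 \left(-4\right)\right) - \left(51 \cdot 10 - 11\right) = \left(7 - 140\right) - \left(510 - 11\right) = -133 - 499 = -632$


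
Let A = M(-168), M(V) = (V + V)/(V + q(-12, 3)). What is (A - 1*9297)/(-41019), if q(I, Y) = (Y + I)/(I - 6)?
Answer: 1037941/4580455 ≈ 0.22660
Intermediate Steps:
q(I, Y) = (I + Y)/(-6 + I)
M(V) = 2*V/(½ + V) (M(V) = (V + V)/(V + (-12 + 3)/(-6 - 12)) = (2*V)/(V - 9/(-18)) = (2*V)/(V - 1/18*(-9)) = (2*V)/(V + ½) = (2*V)/(½ + V) = 2*V/(½ + V))
A = 672/335 (A = 4*(-168)/(1 + 2*(-168)) = 4*(-168)/(1 - 336) = 4*(-168)/(-335) = 4*(-168)*(-1/335) = 672/335 ≈ 2.0060)
(A - 1*9297)/(-41019) = (672/335 - 1*9297)/(-41019) = (672/335 - 9297)*(-1/41019) = -3113823/335*(-1/41019) = 1037941/4580455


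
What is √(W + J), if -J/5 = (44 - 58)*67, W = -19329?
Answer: I*√14639 ≈ 120.99*I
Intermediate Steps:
J = 4690 (J = -5*(44 - 58)*67 = -(-70)*67 = -5*(-938) = 4690)
√(W + J) = √(-19329 + 4690) = √(-14639) = I*√14639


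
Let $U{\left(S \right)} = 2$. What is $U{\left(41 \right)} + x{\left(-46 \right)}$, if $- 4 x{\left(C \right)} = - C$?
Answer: $- \frac{19}{2} \approx -9.5$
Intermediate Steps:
$x{\left(C \right)} = \frac{C}{4}$ ($x{\left(C \right)} = - \frac{\left(-1\right) C}{4} = \frac{C}{4}$)
$U{\left(41 \right)} + x{\left(-46 \right)} = 2 + \frac{1}{4} \left(-46\right) = 2 - \frac{23}{2} = - \frac{19}{2}$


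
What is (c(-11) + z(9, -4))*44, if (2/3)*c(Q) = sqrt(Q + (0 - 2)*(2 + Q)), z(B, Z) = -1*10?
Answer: -440 + 66*sqrt(7) ≈ -265.38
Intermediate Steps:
z(B, Z) = -10
c(Q) = 3*sqrt(-4 - Q)/2 (c(Q) = 3*sqrt(Q + (0 - 2)*(2 + Q))/2 = 3*sqrt(Q - 2*(2 + Q))/2 = 3*sqrt(Q + (-4 - 2*Q))/2 = 3*sqrt(-4 - Q)/2)
(c(-11) + z(9, -4))*44 = (3*sqrt(-4 - 1*(-11))/2 - 10)*44 = (3*sqrt(-4 + 11)/2 - 10)*44 = (3*sqrt(7)/2 - 10)*44 = (-10 + 3*sqrt(7)/2)*44 = -440 + 66*sqrt(7)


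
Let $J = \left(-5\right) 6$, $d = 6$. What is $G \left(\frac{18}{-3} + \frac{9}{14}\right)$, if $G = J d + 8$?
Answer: $\frac{6450}{7} \approx 921.43$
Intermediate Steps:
$J = -30$
$G = -172$ ($G = \left(-30\right) 6 + 8 = -180 + 8 = -172$)
$G \left(\frac{18}{-3} + \frac{9}{14}\right) = - 172 \left(\frac{18}{-3} + \frac{9}{14}\right) = - 172 \left(18 \left(- \frac{1}{3}\right) + 9 \cdot \frac{1}{14}\right) = - 172 \left(-6 + \frac{9}{14}\right) = \left(-172\right) \left(- \frac{75}{14}\right) = \frac{6450}{7}$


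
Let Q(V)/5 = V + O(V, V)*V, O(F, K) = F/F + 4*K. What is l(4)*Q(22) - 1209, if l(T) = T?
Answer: 38391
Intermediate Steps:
O(F, K) = 1 + 4*K
Q(V) = 5*V + 5*V*(1 + 4*V) (Q(V) = 5*(V + (1 + 4*V)*V) = 5*(V + V*(1 + 4*V)) = 5*V + 5*V*(1 + 4*V))
l(4)*Q(22) - 1209 = 4*(10*22*(1 + 2*22)) - 1209 = 4*(10*22*(1 + 44)) - 1209 = 4*(10*22*45) - 1209 = 4*9900 - 1209 = 39600 - 1209 = 38391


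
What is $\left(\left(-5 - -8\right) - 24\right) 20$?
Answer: $-420$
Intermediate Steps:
$\left(\left(-5 - -8\right) - 24\right) 20 = \left(\left(-5 + 8\right) - 24\right) 20 = \left(3 - 24\right) 20 = \left(-21\right) 20 = -420$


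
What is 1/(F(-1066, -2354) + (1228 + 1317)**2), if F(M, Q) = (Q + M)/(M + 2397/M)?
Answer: 1138753/7375735295545 ≈ 1.5439e-7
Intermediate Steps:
F(M, Q) = (M + Q)/(M + 2397/M)
1/(F(-1066, -2354) + (1228 + 1317)**2) = 1/(-1066*(-1066 - 2354)/(2397 + (-1066)**2) + (1228 + 1317)**2) = 1/(-1066*(-3420)/(2397 + 1136356) + 2545**2) = 1/(-1066*(-3420)/1138753 + 6477025) = 1/(-1066*1/1138753*(-3420) + 6477025) = 1/(3645720/1138753 + 6477025) = 1/(7375735295545/1138753) = 1138753/7375735295545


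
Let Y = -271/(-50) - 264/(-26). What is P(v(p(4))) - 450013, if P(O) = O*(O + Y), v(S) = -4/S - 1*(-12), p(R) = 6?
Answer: -1315396052/2925 ≈ -4.4971e+5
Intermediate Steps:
Y = 10123/650 (Y = -271*(-1/50) - 264*(-1/26) = 271/50 + 132/13 = 10123/650 ≈ 15.574)
v(S) = 12 - 4/S (v(S) = -4/S + 12 = 12 - 4/S)
P(O) = O*(10123/650 + O) (P(O) = O*(O + 10123/650) = O*(10123/650 + O))
P(v(p(4))) - 450013 = (12 - 4/6)*(10123 + 650*(12 - 4/6))/650 - 450013 = (12 - 4*1/6)*(10123 + 650*(12 - 4*1/6))/650 - 450013 = (12 - 2/3)*(10123 + 650*(12 - 2/3))/650 - 450013 = (1/650)*(34/3)*(10123 + 650*(34/3)) - 450013 = (1/650)*(34/3)*(10123 + 22100/3) - 450013 = (1/650)*(34/3)*(52469/3) - 450013 = 891973/2925 - 450013 = -1315396052/2925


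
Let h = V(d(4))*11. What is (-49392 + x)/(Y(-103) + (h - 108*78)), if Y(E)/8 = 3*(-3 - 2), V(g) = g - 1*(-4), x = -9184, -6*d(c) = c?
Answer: 12552/1823 ≈ 6.8854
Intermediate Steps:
d(c) = -c/6
V(g) = 4 + g (V(g) = g + 4 = 4 + g)
h = 110/3 (h = (4 - ⅙*4)*11 = (4 - ⅔)*11 = (10/3)*11 = 110/3 ≈ 36.667)
Y(E) = -120 (Y(E) = 8*(3*(-3 - 2)) = 8*(3*(-5)) = 8*(-15) = -120)
(-49392 + x)/(Y(-103) + (h - 108*78)) = (-49392 - 9184)/(-120 + (110/3 - 108*78)) = -58576/(-120 + (110/3 - 8424)) = -58576/(-120 - 25162/3) = -58576/(-25522/3) = -58576*(-3/25522) = 12552/1823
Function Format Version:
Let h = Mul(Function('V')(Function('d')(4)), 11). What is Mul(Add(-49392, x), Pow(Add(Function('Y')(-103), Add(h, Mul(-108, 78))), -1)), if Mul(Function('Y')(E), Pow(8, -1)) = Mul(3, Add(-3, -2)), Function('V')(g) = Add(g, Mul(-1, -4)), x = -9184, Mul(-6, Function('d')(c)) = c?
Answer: Rational(12552, 1823) ≈ 6.8854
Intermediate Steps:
Function('d')(c) = Mul(Rational(-1, 6), c)
Function('V')(g) = Add(4, g) (Function('V')(g) = Add(g, 4) = Add(4, g))
h = Rational(110, 3) (h = Mul(Add(4, Mul(Rational(-1, 6), 4)), 11) = Mul(Add(4, Rational(-2, 3)), 11) = Mul(Rational(10, 3), 11) = Rational(110, 3) ≈ 36.667)
Function('Y')(E) = -120 (Function('Y')(E) = Mul(8, Mul(3, Add(-3, -2))) = Mul(8, Mul(3, -5)) = Mul(8, -15) = -120)
Mul(Add(-49392, x), Pow(Add(Function('Y')(-103), Add(h, Mul(-108, 78))), -1)) = Mul(Add(-49392, -9184), Pow(Add(-120, Add(Rational(110, 3), Mul(-108, 78))), -1)) = Mul(-58576, Pow(Add(-120, Add(Rational(110, 3), -8424)), -1)) = Mul(-58576, Pow(Add(-120, Rational(-25162, 3)), -1)) = Mul(-58576, Pow(Rational(-25522, 3), -1)) = Mul(-58576, Rational(-3, 25522)) = Rational(12552, 1823)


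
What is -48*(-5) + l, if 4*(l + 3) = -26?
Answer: 461/2 ≈ 230.50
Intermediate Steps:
l = -19/2 (l = -3 + (¼)*(-26) = -3 - 13/2 = -19/2 ≈ -9.5000)
-48*(-5) + l = -48*(-5) - 19/2 = 240 - 19/2 = 461/2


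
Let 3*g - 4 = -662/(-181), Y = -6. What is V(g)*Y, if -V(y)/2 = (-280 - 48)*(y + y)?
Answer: -3636864/181 ≈ -20093.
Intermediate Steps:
g = 462/181 (g = 4/3 + (-662/(-181))/3 = 4/3 + (-662*(-1/181))/3 = 4/3 + (1/3)*(662/181) = 4/3 + 662/543 = 462/181 ≈ 2.5525)
V(y) = 1312*y (V(y) = -2*(-280 - 48)*(y + y) = -(-656)*2*y = -(-1312)*y = 1312*y)
V(g)*Y = (1312*(462/181))*(-6) = (606144/181)*(-6) = -3636864/181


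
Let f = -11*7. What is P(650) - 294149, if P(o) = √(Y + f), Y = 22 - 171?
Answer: -294149 + I*√226 ≈ -2.9415e+5 + 15.033*I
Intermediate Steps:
Y = -149
f = -77
P(o) = I*√226 (P(o) = √(-149 - 77) = √(-226) = I*√226)
P(650) - 294149 = I*√226 - 294149 = -294149 + I*√226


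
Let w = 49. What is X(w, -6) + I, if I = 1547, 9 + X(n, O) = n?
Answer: 1587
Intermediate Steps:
X(n, O) = -9 + n
X(w, -6) + I = (-9 + 49) + 1547 = 40 + 1547 = 1587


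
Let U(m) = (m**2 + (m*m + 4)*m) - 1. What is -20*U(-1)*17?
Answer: 1700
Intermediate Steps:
U(m) = -1 + m**2 + m*(4 + m**2) (U(m) = (m**2 + (m**2 + 4)*m) - 1 = (m**2 + (4 + m**2)*m) - 1 = (m**2 + m*(4 + m**2)) - 1 = -1 + m**2 + m*(4 + m**2))
-20*U(-1)*17 = -20*(-1 + (-1)**2 + (-1)**3 + 4*(-1))*17 = -20*(-1 + 1 - 1 - 4)*17 = -20*(-5)*17 = 100*17 = 1700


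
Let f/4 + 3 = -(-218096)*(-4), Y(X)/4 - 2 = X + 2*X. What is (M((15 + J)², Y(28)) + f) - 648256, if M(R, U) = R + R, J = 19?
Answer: -4135492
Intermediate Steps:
Y(X) = 8 + 12*X (Y(X) = 8 + 4*(X + 2*X) = 8 + 4*(3*X) = 8 + 12*X)
M(R, U) = 2*R
f = -3489548 (f = -12 + 4*(-(-218096)*(-4)) = -12 + 4*(-1*872384) = -12 + 4*(-872384) = -12 - 3489536 = -3489548)
(M((15 + J)², Y(28)) + f) - 648256 = (2*(15 + 19)² - 3489548) - 648256 = (2*34² - 3489548) - 648256 = (2*1156 - 3489548) - 648256 = (2312 - 3489548) - 648256 = -3487236 - 648256 = -4135492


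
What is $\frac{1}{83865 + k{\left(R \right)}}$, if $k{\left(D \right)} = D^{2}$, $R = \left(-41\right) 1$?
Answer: $\frac{1}{85546} \approx 1.169 \cdot 10^{-5}$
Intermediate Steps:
$R = -41$
$\frac{1}{83865 + k{\left(R \right)}} = \frac{1}{83865 + \left(-41\right)^{2}} = \frac{1}{83865 + 1681} = \frac{1}{85546}$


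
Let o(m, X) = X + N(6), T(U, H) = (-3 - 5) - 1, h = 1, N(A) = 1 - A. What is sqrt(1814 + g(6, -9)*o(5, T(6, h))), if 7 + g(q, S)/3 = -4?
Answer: 2*sqrt(569) ≈ 47.707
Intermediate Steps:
g(q, S) = -33 (g(q, S) = -21 + 3*(-4) = -21 - 12 = -33)
T(U, H) = -9 (T(U, H) = -8 - 1 = -9)
o(m, X) = -5 + X (o(m, X) = X + (1 - 1*6) = X + (1 - 6) = X - 5 = -5 + X)
sqrt(1814 + g(6, -9)*o(5, T(6, h))) = sqrt(1814 - 33*(-5 - 9)) = sqrt(1814 - 33*(-14)) = sqrt(1814 + 462) = sqrt(2276) = 2*sqrt(569)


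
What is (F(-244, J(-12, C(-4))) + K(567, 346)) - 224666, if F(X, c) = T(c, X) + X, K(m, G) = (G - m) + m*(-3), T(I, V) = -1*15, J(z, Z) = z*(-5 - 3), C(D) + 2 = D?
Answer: -226847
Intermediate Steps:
C(D) = -2 + D
J(z, Z) = -8*z (J(z, Z) = z*(-8) = -8*z)
T(I, V) = -15
K(m, G) = G - 4*m (K(m, G) = (G - m) - 3*m = G - 4*m)
F(X, c) = -15 + X
(F(-244, J(-12, C(-4))) + K(567, 346)) - 224666 = ((-15 - 244) + (346 - 4*567)) - 224666 = (-259 + (346 - 2268)) - 224666 = (-259 - 1922) - 224666 = -2181 - 224666 = -226847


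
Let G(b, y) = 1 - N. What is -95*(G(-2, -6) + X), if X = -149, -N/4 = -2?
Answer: 14820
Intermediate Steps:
N = 8 (N = -4*(-2) = 8)
G(b, y) = -7 (G(b, y) = 1 - 1*8 = 1 - 8 = -7)
-95*(G(-2, -6) + X) = -95*(-7 - 149) = -95*(-156) = 14820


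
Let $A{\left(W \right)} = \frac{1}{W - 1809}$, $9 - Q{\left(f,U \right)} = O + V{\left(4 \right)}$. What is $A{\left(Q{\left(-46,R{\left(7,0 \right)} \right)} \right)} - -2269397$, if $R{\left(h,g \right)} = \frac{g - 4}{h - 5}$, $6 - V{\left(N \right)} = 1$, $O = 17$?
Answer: $\frac{4134841333}{1822} \approx 2.2694 \cdot 10^{6}$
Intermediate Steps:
$V{\left(N \right)} = 5$ ($V{\left(N \right)} = 6 - 1 = 5$)
$R{\left(h,g \right)} = \frac{-4 + g}{-5 + h}$
$Q{\left(f,U \right)} = -13$ ($Q{\left(f,U \right)} = 9 - \left(17 + 5\right) = 9 - 22 = -13$)
$A{\left(W \right)} = \frac{1}{-1809 + W}$
$A{\left(Q{\left(-46,R{\left(7,0 \right)} \right)} \right)} - -2269397 = \frac{1}{-1809 - 13} - -2269397 = \frac{1}{-1822} + 2269397 = - \frac{1}{1822} + 2269397 = \frac{4134841333}{1822}$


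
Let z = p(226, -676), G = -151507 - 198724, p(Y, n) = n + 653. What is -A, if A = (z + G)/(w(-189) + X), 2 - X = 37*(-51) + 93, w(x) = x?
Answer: 350254/1607 ≈ 217.96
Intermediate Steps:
p(Y, n) = 653 + n
X = 1796 (X = 2 - (37*(-51) + 93) = 2 - (-1887 + 93) = 2 - 1*(-1794) = 2 + 1794 = 1796)
G = -350231
z = -23 (z = 653 - 676 = -23)
A = -350254/1607 (A = (-23 - 350231)/(-189 + 1796) = -350254/1607 ≈ -217.96)
-A = -1*(-350254/1607) = 350254/1607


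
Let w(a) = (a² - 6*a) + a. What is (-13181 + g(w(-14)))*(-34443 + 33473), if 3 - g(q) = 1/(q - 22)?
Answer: 1559485005/122 ≈ 1.2783e+7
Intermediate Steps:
w(a) = a² - 5*a
g(q) = 3 - 1/(-22 + q) (g(q) = 3 - 1/(q - 22) = 3 - 1/(-22 + q))
(-13181 + g(w(-14)))*(-34443 + 33473) = (-13181 + (-67 + 3*(-14*(-5 - 14)))/(-22 - 14*(-5 - 14)))*(-34443 + 33473) = (-13181 + (-67 + 3*(-14*(-19)))/(-22 - 14*(-19)))*(-970) = (-13181 + (-67 + 3*266)/(-22 + 266))*(-970) = (-13181 + (-67 + 798)/244)*(-970) = (-13181 + (1/244)*731)*(-970) = (-13181 + 731/244)*(-970) = -3215433/244*(-970) = 1559485005/122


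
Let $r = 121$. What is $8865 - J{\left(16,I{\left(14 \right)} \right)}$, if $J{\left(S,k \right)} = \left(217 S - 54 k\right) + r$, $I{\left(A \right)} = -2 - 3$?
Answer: $5002$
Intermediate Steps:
$I{\left(A \right)} = -5$ ($I{\left(A \right)} = -2 - 3 = -5$)
$J{\left(S,k \right)} = 121 - 54 k + 217 S$ ($J{\left(S,k \right)} = \left(217 S - 54 k\right) + 121 = \left(- 54 k + 217 S\right) + 121 = 121 - 54 k + 217 S$)
$8865 - J{\left(16,I{\left(14 \right)} \right)} = 8865 - \left(121 - -270 + 217 \cdot 16\right) = 8865 - \left(121 + 270 + 3472\right) = 8865 - 3863 = 5002$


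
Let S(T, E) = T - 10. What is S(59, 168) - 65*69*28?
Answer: -125531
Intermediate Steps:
S(T, E) = -10 + T
S(59, 168) - 65*69*28 = (-10 + 59) - 65*69*28 = 49 - 4485*28 = 49 - 125580 = -125531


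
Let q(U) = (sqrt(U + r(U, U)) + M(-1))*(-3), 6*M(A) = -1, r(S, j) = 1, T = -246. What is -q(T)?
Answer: -1/2 + 21*I*sqrt(5) ≈ -0.5 + 46.957*I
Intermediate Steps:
M(A) = -1/6 (M(A) = (1/6)*(-1) = -1/6)
q(U) = 1/2 - 3*sqrt(1 + U) (q(U) = (sqrt(U + 1) - 1/6)*(-3) = (sqrt(1 + U) - 1/6)*(-3) = (-1/6 + sqrt(1 + U))*(-3) = 1/2 - 3*sqrt(1 + U))
-q(T) = -(1/2 - 3*sqrt(1 - 246)) = -(1/2 - 21*I*sqrt(5)) = -1/2 + 21*I*sqrt(5)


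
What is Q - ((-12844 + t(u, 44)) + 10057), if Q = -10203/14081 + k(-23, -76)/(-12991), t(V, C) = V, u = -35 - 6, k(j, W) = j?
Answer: 517183271078/182926271 ≈ 2827.3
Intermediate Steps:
u = -41
Q = -132223310/182926271 (Q = -10203/14081 - 23/(-12991) = -10203*1/14081 - 23*(-1/12991) = -10203/14081 + 23/12991 = -132223310/182926271 ≈ -0.72282)
Q - ((-12844 + t(u, 44)) + 10057) = -132223310/182926271 - ((-12844 - 41) + 10057) = -132223310/182926271 - (-12885 + 10057) = -132223310/182926271 - 1*(-2828) = -132223310/182926271 + 2828 = 517183271078/182926271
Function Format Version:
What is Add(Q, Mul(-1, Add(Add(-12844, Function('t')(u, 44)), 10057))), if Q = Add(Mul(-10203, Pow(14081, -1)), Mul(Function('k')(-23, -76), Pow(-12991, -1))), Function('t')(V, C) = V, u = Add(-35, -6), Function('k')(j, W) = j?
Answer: Rational(517183271078, 182926271) ≈ 2827.3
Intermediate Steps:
u = -41
Q = Rational(-132223310, 182926271) (Q = Add(Mul(-10203, Pow(14081, -1)), Mul(-23, Pow(-12991, -1))) = Add(Mul(-10203, Rational(1, 14081)), Mul(-23, Rational(-1, 12991))) = Add(Rational(-10203, 14081), Rational(23, 12991)) = Rational(-132223310, 182926271) ≈ -0.72282)
Add(Q, Mul(-1, Add(Add(-12844, Function('t')(u, 44)), 10057))) = Add(Rational(-132223310, 182926271), Mul(-1, Add(Add(-12844, -41), 10057))) = Add(Rational(-132223310, 182926271), Mul(-1, Add(-12885, 10057))) = Add(Rational(-132223310, 182926271), Mul(-1, -2828)) = Add(Rational(-132223310, 182926271), 2828) = Rational(517183271078, 182926271)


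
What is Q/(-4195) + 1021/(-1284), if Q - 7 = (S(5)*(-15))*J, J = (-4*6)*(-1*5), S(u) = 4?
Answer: 4952717/5386380 ≈ 0.91949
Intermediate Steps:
J = 120 (J = -24*(-5) = 120)
Q = -7193 (Q = 7 + (4*(-15))*120 = 7 - 60*120 = 7 - 7200 = -7193)
Q/(-4195) + 1021/(-1284) = -7193/(-4195) + 1021/(-1284) = -7193*(-1/4195) + 1021*(-1/1284) = 7193/4195 - 1021/1284 = 4952717/5386380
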